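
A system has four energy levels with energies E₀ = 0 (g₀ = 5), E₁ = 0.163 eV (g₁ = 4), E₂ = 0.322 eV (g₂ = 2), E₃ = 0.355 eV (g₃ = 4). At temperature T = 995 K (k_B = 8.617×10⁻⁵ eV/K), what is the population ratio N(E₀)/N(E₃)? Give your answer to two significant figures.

k_BT = 8.617×10⁻⁵ × 995 K = 0.08574 eV.
n₀/n₃ = (g₀/g₃) exp[−(E₀−E₃)/kT] = (5/4) × exp(−(-0.355 eV)/(0.08574 eV)) = (5/4) × exp(4.140) = 79.

79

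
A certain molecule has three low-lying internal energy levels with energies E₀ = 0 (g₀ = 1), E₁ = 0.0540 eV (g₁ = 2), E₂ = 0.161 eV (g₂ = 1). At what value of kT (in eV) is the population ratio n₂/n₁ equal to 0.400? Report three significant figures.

0.480 eV

n₂/n₁ = (g₂/g₁) exp[−(E₂−E₁)/kT] = 0.400.
⇒ (E₂−E₁)/kT = ln((1/2)/0.400) = ln(1.2500) = 0.22314.
kT = 0.1070 eV / 0.22314 = 0.480 eV.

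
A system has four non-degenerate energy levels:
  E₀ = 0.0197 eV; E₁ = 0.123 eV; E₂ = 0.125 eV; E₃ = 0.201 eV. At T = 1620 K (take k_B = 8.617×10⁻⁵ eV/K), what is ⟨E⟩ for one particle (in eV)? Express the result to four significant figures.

0.08648 eV

k_BT = 8.617×10⁻⁵ × 1620 K = 0.139595 eV.
Eᵢ/kT = 0.141123, 0.881120, 0.895448, 1.43988.
Z = Σ e^(−Eᵢ/kT) = e^(−0.141123) + e^(−0.881120) + e^(−0.895448) + e^(−1.43988) = 0.868382 + 0.414319 + 0.408425 + 0.236956 = 1.92808.
⟨E⟩ = Σ Eᵢ e^(−Eᵢ/kT) / Z = (0.0197·0.868382 + 0.123·0.414319 + 0.125·0.408425 + 0.201·0.236956) / 1.92808 = 0.08648 eV.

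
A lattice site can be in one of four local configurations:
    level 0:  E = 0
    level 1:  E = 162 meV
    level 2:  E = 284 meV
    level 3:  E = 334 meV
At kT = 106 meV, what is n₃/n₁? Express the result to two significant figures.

0.20

n₃/n₁ = exp[−(E₃−E₁)/kT] = exp(−(172 meV)/(106 meV)) = exp(-1.623) = 0.20.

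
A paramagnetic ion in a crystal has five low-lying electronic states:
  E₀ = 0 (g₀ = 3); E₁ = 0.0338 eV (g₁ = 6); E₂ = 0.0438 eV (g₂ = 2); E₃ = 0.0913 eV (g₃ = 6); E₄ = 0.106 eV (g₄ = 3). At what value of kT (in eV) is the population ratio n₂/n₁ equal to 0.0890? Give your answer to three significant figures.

0.00757 eV

n₂/n₁ = (g₂/g₁) exp[−(E₂−E₁)/kT] = 0.0890.
⇒ (E₂−E₁)/kT = ln((2/6)/0.0890) = ln(3.7453) = 1.3205.
kT = 0.0100 eV / 1.3205 = 0.00757 eV.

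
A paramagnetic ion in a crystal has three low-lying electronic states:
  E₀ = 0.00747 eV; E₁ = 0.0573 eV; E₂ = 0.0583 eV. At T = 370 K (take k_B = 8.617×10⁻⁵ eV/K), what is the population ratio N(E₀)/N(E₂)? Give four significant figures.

k_BT = 8.617×10⁻⁵ × 370 K = 0.0318829 eV.
n₀/n₂ = exp[−(E₀−E₂)/kT] = exp(−(-0.05083 eV)/(0.0318829 eV)) = exp(1.59427) = 4.925.

4.925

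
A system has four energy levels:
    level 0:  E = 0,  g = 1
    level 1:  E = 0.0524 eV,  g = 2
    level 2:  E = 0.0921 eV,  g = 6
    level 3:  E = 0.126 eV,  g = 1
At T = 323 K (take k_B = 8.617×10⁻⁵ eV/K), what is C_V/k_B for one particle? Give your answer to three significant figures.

1.64

k_BT = 8.617×10⁻⁵ × 323 K = 0.027833 eV.
Eᵢ/kT = 0, 1.8827, 3.3090, 4.5270.
Z = Σ gᵢe^(−Eᵢ/kT) = 1·e^(−0) + 2·e^(−1.8827) + 6·e^(−3.3090) + 1·e^(−4.5270) = 1.0000 + 0.30436 + 0.21932 + 0.010813 = 1.5345.
⟨E⟩ = 0.024445 eV, ⟨E²⟩ = 0.0018688 eV².
C_V/k_B = (⟨E²⟩ − ⟨E⟩²)/(kT)² = (0.0018688 − 0.00059756)/0.00077468 = 1.64.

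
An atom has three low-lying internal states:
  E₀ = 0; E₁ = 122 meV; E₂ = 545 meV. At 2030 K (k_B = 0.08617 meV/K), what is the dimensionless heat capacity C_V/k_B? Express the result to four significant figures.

0.3371

k_BT = 0.08617 × 2030 K = 174.925 meV.
Eᵢ/kT = 0, 0.697442, 3.11562.
Z = Σ e^(−Eᵢ/kT) = e^(−0) + e^(−0.697442) + e^(−3.11562) = 1.00000 + 0.497857 + 0.0443510 = 1.54221.
⟨E⟩ = 55.0573 meV, ⟨E²⟩ = 13346.7 meV².
C_V/k_B = (⟨E²⟩ − ⟨E⟩²)/(kT)² = (13346.7 − 3031.31)/30598.8 = 0.3371.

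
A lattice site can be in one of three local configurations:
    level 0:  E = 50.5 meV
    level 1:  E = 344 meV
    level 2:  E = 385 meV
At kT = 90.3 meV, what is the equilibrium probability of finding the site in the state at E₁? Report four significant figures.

0.03645

Eᵢ/kT = 0.559247, 3.80952, 4.26357.
Z = Σ e^(−Eᵢ/kT) = e^(−0.559247) + e^(−3.80952) + e^(−4.26357) = 0.571639 + 0.0221588 + 0.0140720 = 0.607870.
P₁ = e^(−E₁/kT) / Z = 0.0221588/0.607870 = 0.03645.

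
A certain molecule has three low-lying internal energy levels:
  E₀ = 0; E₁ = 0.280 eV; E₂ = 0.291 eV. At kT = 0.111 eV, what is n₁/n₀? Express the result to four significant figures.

0.08026

n₁/n₀ = exp[−(E₁−E₀)/kT] = exp(−(0.280 eV)/(0.111 eV)) = exp(-2.52252) = 0.08026.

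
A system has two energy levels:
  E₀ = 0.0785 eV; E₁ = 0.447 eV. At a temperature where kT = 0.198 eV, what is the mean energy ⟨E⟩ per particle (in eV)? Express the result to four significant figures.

0.1281 eV

Eᵢ/kT = 0.396465, 2.25758.
Z = Σ e^(−Eᵢ/kT) = e^(−0.396465) + e^(−2.25758) = 0.672694 + 0.104603 = 0.777297.
⟨E⟩ = Σ Eᵢ e^(−Eᵢ/kT) / Z = (0.0785·0.672694 + 0.447·0.104603) / 0.777297 = 0.1281 eV.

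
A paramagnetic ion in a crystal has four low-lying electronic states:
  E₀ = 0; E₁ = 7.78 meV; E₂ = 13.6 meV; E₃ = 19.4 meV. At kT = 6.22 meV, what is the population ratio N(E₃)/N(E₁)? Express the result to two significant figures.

0.15

n₃/n₁ = exp[−(E₃−E₁)/kT] = exp(−(11.62 meV)/(6.22 meV)) = exp(-1.868) = 0.15.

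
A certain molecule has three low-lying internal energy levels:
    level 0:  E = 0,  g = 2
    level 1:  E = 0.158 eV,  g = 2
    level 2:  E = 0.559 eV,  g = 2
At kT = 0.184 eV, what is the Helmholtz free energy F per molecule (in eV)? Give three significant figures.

Eᵢ/kT = 0, 0.85870, 3.0380.
Z = Σ gᵢe^(−Eᵢ/kT) = 2·e^(−0) + 2·e^(−0.85870) + 2·e^(−3.0380) = 2.0000 + 0.84743 + 0.095861 = 2.9433.
F = −kT ln Z = −0.184 × ln(2.9433) = −0.184 × 1.0795 = -0.199 eV.

-0.199 eV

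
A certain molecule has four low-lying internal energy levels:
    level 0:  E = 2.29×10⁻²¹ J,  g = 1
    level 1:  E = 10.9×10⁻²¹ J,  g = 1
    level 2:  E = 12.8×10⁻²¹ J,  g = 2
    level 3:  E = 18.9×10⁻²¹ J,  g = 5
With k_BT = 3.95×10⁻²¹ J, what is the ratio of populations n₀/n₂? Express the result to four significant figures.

7.154

n₀/n₂ = (g₀/g₂) exp[−(E₀−E₂)/kT] = (1/2) × exp(−(-10.51 ×10⁻²¹ J)/(3.95 ×10⁻²¹ J)) = (1/2) × exp(2.66076) = 7.154.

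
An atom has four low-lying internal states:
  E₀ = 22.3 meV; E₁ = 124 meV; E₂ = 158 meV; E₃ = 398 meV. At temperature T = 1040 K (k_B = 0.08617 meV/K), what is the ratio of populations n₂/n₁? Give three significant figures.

0.684

k_BT = 0.08617 × 1040 K = 89.617 meV.
n₂/n₁ = exp[−(E₂−E₁)/kT] = exp(−(34 meV)/(89.617 meV)) = exp(-0.37939) = 0.684.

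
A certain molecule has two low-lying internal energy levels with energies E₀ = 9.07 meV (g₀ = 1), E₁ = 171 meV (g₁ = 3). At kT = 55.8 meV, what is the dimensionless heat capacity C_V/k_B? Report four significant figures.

Eᵢ/kT = 0.162545, 3.06452.
Z = Σ gᵢe^(−Eᵢ/kT) = 1·e^(−0.162545) + 3·e^(−3.06452) = 0.849978 + 0.140029 = 0.990007.
⟨E⟩ = 31.9738 meV, ⟨E²⟩ = 4206.55 meV².
C_V/k_B = (⟨E²⟩ − ⟨E⟩²)/(kT)² = (4206.55 − 1022.32)/3113.64 = 1.023.

1.023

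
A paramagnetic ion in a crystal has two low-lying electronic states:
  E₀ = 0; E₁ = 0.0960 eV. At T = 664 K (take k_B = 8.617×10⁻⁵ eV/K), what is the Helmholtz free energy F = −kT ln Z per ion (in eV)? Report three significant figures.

k_BT = 8.617×10⁻⁵ × 664 K = 0.057217 eV.
Eᵢ/kT = 0, 1.6778.
Z = Σ e^(−Eᵢ/kT) = e^(−0) + e^(−1.6778) = 1.0000 + 0.18678 = 1.1868.
F = −kT ln Z = −0.057217 × ln(1.1868) = −0.057217 × 0.17126 = -0.00980 eV.

-0.00980 eV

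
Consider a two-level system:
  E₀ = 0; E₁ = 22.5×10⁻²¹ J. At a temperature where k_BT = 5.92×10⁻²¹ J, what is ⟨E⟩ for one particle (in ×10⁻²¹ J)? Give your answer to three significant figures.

Eᵢ/kT = 0, 3.8007.
Z = Σ e^(−Eᵢ/kT) = e^(−0) + e^(−3.8007) = 1.0000 + 0.022355 = 1.0224.
⟨E⟩ = Σ Eᵢ e^(−Eᵢ/kT) / Z = (0·1.0000 + 22.5·0.022355) / 1.0224 = 0.492 ×10⁻²¹ J.

0.492 ×10⁻²¹ J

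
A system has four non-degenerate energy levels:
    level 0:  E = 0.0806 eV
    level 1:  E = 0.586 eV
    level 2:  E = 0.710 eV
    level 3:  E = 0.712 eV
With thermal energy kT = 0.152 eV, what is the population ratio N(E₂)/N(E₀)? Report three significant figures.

0.0159

n₂/n₀ = exp[−(E₂−E₀)/kT] = exp(−(0.6294 eV)/(0.152 eV)) = exp(-4.1408) = 0.0159.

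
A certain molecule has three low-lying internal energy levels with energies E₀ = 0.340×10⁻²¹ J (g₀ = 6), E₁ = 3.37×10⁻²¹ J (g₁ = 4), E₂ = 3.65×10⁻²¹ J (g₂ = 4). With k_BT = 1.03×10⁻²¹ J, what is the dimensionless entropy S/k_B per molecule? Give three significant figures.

2.03

Eᵢ/kT = 0.33010, 3.2718, 3.5437.
Z = Σ gᵢe^(−Eᵢ/kT) = 6·e^(−0.33010) + 4·e^(−3.2718) + 4·e^(−3.5437) = 4.3131 + 0.15175 + 0.11562 = 4.5805.
⟨E⟩ = Σ EᵢPᵢ = 0.52393 ×10⁻²¹ J.
S/k_B = ln Z + ⟨E⟩/kT = ln(4.5805) + 0.52393/1.03 = 1.5218 + 0.50867 = 2.03.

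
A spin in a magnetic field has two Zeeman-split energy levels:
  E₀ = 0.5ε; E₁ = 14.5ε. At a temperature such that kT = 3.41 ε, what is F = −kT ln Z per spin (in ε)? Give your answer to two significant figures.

0.44 ε

Eᵢ/kT = 0.1466, 4.252.
Z = Σ e^(−Eᵢ/kT) = e^(−0.1466) + e^(−4.252) = 0.8636 + 0.01424 = 0.8778.
F = −kT ln Z = −3.41 × ln(0.8778) = −3.41 × -0.1303 = 0.44 ε.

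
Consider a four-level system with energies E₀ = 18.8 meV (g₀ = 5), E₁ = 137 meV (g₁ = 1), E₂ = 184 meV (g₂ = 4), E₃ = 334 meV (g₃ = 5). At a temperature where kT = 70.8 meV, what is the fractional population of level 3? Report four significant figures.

0.01034

Eᵢ/kT = 0.265537, 1.93503, 2.59887, 4.71751.
Z = Σ gᵢe^(−Eᵢ/kT) = 5·e^(−0.265537) + 1·e^(−1.93503) + 4·e^(−2.59887) + 5·e^(−4.71751) = 3.83397 + 0.144420 + 0.297430 + 0.0446870 = 4.32051.
P₃ = g₃ e^(−E₃/kT) / Z = 0.0446870/4.32051 = 0.01034.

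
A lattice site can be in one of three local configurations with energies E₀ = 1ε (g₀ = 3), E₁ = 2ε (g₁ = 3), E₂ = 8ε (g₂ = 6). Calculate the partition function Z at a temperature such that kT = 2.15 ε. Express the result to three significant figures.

Z = 3.21

Eᵢ/kT = 0.46512, 0.93023, 3.7209.
Z = Σ gᵢe^(−Eᵢ/kT) = 3·e^(−0.46512) + 3·e^(−0.93023) + 6·e^(−3.7209) = 1.8842 + 1.1834 + 0.14527 = 3.2129.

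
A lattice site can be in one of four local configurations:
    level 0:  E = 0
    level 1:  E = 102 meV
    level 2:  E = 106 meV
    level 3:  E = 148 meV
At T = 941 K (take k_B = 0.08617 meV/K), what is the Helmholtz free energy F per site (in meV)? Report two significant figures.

k_BT = 0.08617 × 941 K = 81.09 meV.
Eᵢ/kT = 0, 1.258, 1.307, 1.825.
Z = Σ e^(−Eᵢ/kT) = e^(−0) + e^(−1.258) + e^(−1.307) + e^(−1.825) = 1.000 + 0.2842 + 0.2706 + 0.1612 = 1.716.
F = −kT ln Z = −81.09 × ln(1.716) = −81.09 × 0.5400 = -44 meV.

-44 meV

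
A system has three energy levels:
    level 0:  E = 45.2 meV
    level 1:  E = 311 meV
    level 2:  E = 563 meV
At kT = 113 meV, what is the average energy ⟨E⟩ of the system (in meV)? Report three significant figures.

Eᵢ/kT = 0.40000, 2.7522, 4.9823.
Z = Σ e^(−Eᵢ/kT) = e^(−0.40000) + e^(−2.7522) + e^(−4.9823) = 0.67032 + 0.063787 + 0.0068583 = 0.74097.
⟨E⟩ = Σ Eᵢ e^(−Eᵢ/kT) / Z = (45.2·0.67032 + 311·0.063787 + 563·0.0068583) / 0.74097 = 72.9 meV.

72.9 meV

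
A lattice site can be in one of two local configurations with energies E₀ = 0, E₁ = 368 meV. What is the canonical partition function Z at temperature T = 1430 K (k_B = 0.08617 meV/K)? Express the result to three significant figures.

k_BT = 0.08617 × 1430 K = 123.22 meV.
Eᵢ/kT = 0, 2.9865.
Z = Σ e^(−Eᵢ/kT) = e^(−0) + e^(−2.9865) = 1.0000 + 0.050464 = 1.0505.

Z = 1.05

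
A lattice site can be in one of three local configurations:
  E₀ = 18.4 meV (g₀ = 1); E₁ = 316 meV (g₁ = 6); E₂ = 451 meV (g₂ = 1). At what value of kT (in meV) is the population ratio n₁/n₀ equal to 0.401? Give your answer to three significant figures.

n₁/n₀ = (g₁/g₀) exp[−(E₁−E₀)/kT] = 0.401.
⇒ (E₁−E₀)/kT = ln((6/1)/0.401) = ln(14.963) = 2.7056.
kT = 297.6 meV / 2.7056 = 110 meV.

110 meV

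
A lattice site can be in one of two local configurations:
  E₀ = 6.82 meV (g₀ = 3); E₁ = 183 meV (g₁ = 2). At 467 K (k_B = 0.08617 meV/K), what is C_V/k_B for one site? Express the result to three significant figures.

k_BT = 0.08617 × 467 K = 40.241 meV.
Eᵢ/kT = 0.16948, 4.5476.
Z = Σ gᵢe^(−Eᵢ/kT) = 3·e^(−0.16948) + 2·e^(−4.5476) = 2.5323 + 0.021185 = 2.5535.
⟨E⟩ = 8.2816 meV, ⟨E²⟩ = 323.97 meV².
C_V/k_B = (⟨E²⟩ − ⟨E⟩²)/(kT)² = (323.97 − 68.585)/1619.3 = 0.158.

0.158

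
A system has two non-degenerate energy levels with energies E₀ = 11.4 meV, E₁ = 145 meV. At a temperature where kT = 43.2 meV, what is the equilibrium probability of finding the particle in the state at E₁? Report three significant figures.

0.0434

Eᵢ/kT = 0.26389, 3.3565.
Z = Σ e^(−Eᵢ/kT) = e^(−0.26389) + e^(−3.3565) = 0.76806 + 0.034857 = 0.80292.
P₁ = e^(−E₁/kT) / Z = 0.034857/0.80292 = 0.0434.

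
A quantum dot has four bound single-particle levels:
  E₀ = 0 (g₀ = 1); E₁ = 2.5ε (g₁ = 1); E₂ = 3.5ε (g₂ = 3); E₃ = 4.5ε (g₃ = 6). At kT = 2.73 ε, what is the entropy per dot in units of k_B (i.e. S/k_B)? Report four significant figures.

2.205

Eᵢ/kT = 0, 0.915751, 1.28205, 1.64835.
Z = Σ gᵢe^(−Eᵢ/kT) = 1·e^(−0) + 1·e^(−0.915751) + 3·e^(−1.28205) + 6·e^(−1.64835) = 1.00000 + 0.400216 + 0.832404 + 1.15420 = 3.38682.
⟨E⟩ = Σ EᵢPᵢ = 2.68921 ε.
S/k_B = ln Z + ⟨E⟩/kT = ln(3.38682) + 2.68921/2.73 = 1.21989 + 0.985059 = 2.205.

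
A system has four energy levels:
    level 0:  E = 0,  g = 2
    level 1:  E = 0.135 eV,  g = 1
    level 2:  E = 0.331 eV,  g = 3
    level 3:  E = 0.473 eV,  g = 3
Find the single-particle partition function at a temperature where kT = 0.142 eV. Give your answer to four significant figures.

Z = 2.785

Eᵢ/kT = 0, 0.950704, 2.33099, 3.33099.
Z = Σ gᵢe^(−Eᵢ/kT) = 2·e^(−0) + 1·e^(−0.950704) + 3·e^(−2.33099) + 3·e^(−3.33099) = 2.00000 + 0.386469 + 0.291598 + 0.107273 = 2.78534.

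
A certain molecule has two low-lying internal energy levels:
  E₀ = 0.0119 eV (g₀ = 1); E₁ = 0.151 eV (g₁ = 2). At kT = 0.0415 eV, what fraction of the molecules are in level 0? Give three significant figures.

0.935

Eᵢ/kT = 0.28675, 3.6386.
Z = Σ gᵢe^(−Eᵢ/kT) = 1·e^(−0.28675) + 2·e^(−3.6386) = 0.75070 + 0.052578 = 0.80328.
P₀ = g₀ e^(−E₀/kT) / Z = 0.75070/0.80328 = 0.935.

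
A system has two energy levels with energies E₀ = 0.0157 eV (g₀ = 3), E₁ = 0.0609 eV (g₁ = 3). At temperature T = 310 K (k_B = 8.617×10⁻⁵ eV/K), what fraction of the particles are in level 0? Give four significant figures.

0.8445

k_BT = 8.617×10⁻⁵ × 310 K = 0.0267127 eV.
Eᵢ/kT = 0.587735, 2.27981.
Z = Σ gᵢe^(−Eᵢ/kT) = 3·e^(−0.587735) + 3·e^(−2.27981) = 1.66675 + 0.306911 = 1.97366.
P₀ = g₀ e^(−E₀/kT) / Z = 1.66675/1.97366 = 0.8445.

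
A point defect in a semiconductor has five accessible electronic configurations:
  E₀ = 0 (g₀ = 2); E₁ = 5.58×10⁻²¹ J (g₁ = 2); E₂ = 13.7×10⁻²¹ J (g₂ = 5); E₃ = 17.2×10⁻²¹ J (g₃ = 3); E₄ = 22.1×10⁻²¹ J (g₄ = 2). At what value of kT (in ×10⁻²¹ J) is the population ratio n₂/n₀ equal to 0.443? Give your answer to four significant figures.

7.917 ×10⁻²¹ J

n₂/n₀ = (g₂/g₀) exp[−(E₂−E₀)/kT] = 0.443.
⇒ (E₂−E₀)/kT = ln((5/2)/0.443) = ln(5.64334) = 1.73048.
kT = 13.7 ×10⁻²¹ J / 1.73048 = 7.917 ×10⁻²¹ J.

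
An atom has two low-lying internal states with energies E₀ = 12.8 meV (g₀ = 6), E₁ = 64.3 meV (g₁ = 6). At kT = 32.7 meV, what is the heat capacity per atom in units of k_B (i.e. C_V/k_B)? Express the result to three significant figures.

Eᵢ/kT = 0.39144, 1.9664.
Z = Σ gᵢe^(−Eᵢ/kT) = 6·e^(−0.39144) + 6·e^(−1.9664) = 4.0565 + 0.83976 = 4.8963.
⟨E⟩ = 21.633 meV, ⟨E²⟩ = 844.84 meV².
C_V/k_B = (⟨E²⟩ − ⟨E⟩²)/(kT)² = (844.84 − 467.99)/1069.3 = 0.352.

0.352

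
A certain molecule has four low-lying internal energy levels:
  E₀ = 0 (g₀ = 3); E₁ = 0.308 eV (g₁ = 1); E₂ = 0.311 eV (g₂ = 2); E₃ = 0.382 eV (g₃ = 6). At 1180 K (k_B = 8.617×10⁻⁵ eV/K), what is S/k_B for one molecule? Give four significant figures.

k_BT = 8.617×10⁻⁵ × 1180 K = 0.101681 eV.
Eᵢ/kT = 0, 3.02908, 3.05859, 3.75685.
Z = Σ gᵢe^(−Eᵢ/kT) = 3·e^(−0) + 1·e^(−3.02908) + 2·e^(−3.05859) + 6·e^(−3.75685) = 3.00000 + 0.0483601 + 0.0939077 + 0.140143 = 3.28241.
⟨E⟩ = Σ EᵢPᵢ = 0.0297449 eV.
S/k_B = ln Z + ⟨E⟩/kT = ln(3.28241) + 0.0297449/0.101681 = 1.18858 + 0.292532 = 1.481.

1.481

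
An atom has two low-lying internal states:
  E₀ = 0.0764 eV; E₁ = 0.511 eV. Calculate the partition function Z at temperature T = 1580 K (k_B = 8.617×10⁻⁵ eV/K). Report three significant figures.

k_BT = 8.617×10⁻⁵ × 1580 K = 0.13615 eV.
Eᵢ/kT = 0.56115, 3.7532.
Z = Σ e^(−Eᵢ/kT) = e^(−0.56115) + e^(−3.7532) = 0.57055 + 0.023443 = 0.59399.

Z = 0.594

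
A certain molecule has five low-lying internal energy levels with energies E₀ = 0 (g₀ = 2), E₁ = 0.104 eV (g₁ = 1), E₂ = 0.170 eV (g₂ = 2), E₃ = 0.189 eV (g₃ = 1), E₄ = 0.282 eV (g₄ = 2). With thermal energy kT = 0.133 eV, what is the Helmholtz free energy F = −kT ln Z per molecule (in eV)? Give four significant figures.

-0.1665 eV

Eᵢ/kT = 0, 0.781955, 1.27820, 1.42105, 2.12030.
Z = Σ gᵢe^(−Eᵢ/kT) = 2·e^(−0) + 1·e^(−0.781955) + 2·e^(−1.27820) + 1·e^(−1.42105) + 2·e^(−2.12030) = 2.00000 + 0.457511 + 0.557076 + 0.241460 + 0.239991 = 3.49604.
F = −kT ln Z = −0.133 × ln(3.49604) = −0.133 × 1.25163 = -0.1665 eV.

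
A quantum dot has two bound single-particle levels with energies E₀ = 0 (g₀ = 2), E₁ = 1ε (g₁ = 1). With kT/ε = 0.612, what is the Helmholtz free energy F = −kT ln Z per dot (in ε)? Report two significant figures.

-0.48 ε

Eᵢ/kT = 0, 1.634.
Z = Σ gᵢe^(−Eᵢ/kT) = 2·e^(−0) + 1·e^(−1.634) = 2.000 + 0.1951 = 2.195.
F = −kT ln Z = −0.612 × ln(2.195) = −0.612 × 0.7862 = -0.48 ε.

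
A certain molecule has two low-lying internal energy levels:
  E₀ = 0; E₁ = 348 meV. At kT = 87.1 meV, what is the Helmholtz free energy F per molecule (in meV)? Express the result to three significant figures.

Eᵢ/kT = 0, 3.9954.
Z = Σ e^(−Eᵢ/kT) = e^(−0) + e^(−3.9954) = 1.0000 + 0.018400 = 1.0184.
F = −kT ln Z = −87.1 × ln(1.0184) = −87.1 × 0.018233 = -1.59 meV.

-1.59 meV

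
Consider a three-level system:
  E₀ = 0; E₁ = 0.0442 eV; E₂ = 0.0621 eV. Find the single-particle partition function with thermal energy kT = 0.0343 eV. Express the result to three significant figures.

Z = 1.44

Eᵢ/kT = 0, 1.2886, 1.8105.
Z = Σ e^(−Eᵢ/kT) = e^(−0) + e^(−1.2886) + e^(−1.8105) = 1.0000 + 0.27566 + 0.16357 = 1.4392.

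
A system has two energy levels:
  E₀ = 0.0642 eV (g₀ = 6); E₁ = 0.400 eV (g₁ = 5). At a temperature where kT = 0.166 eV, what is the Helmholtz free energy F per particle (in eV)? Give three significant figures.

Eᵢ/kT = 0.38675, 2.4096.
Z = Σ gᵢe^(−Eᵢ/kT) = 6·e^(−0.38675) + 5·e^(−2.4096) = 4.0756 + 0.44926 = 4.5249.
F = −kT ln Z = −0.166 × ln(4.5249) = −0.166 × 1.5096 = -0.251 eV.

-0.251 eV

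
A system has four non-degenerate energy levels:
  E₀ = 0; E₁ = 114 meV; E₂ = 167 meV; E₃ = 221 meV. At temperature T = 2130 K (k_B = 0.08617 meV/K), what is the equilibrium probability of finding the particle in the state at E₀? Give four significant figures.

k_BT = 0.08617 × 2130 K = 183.542 meV.
Eᵢ/kT = 0, 0.621111, 0.909873, 1.20408.
Z = Σ e^(−Eᵢ/kT) = e^(−0) + e^(−0.621111) + e^(−0.909873) + e^(−1.20408) = 1.00000 + 0.537347 + 0.402575 + 0.299968 = 2.23989.
P₀ = e^(−E₀/kT) / Z = 1.00000/2.23989 = 0.4465.

0.4465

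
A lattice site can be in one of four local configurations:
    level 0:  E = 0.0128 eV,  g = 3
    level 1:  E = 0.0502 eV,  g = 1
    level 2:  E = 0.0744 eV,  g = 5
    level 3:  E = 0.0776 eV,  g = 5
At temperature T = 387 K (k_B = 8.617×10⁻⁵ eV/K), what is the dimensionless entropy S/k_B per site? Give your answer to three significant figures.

k_BT = 8.617×10⁻⁵ × 387 K = 0.033348 eV.
Eᵢ/kT = 0.38383, 1.5053, 2.2310, 2.3270.
Z = Σ gᵢe^(−Eᵢ/kT) = 3·e^(−0.38383) + 1·e^(−1.5053) + 5·e^(−2.2310) + 5·e^(−2.3270) = 2.0437 + 0.22195 + 0.53710 + 0.48794 = 3.2907.
⟨E⟩ = Σ EᵢPᵢ = 0.034985 eV.
S/k_B = ln Z + ⟨E⟩/kT = ln(3.2907) + 0.034985/0.033348 = 1.1911 + 1.0491 = 2.24.

2.24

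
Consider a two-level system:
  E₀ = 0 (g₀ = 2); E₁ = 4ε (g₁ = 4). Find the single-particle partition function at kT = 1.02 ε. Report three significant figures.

Z = 2.08

Eᵢ/kT = 0, 3.9216.
Z = Σ gᵢe^(−Eᵢ/kT) = 2·e^(−0) + 4·e^(−3.9216) = 2.0000 + 0.079237 = 2.0792.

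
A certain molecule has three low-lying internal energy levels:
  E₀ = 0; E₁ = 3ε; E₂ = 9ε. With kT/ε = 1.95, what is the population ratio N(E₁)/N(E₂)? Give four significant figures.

21.69

n₁/n₂ = exp[−(E₁−E₂)/kT] = exp(−(-6ε)/(1.95ε)) = exp(3.07692) = 21.69.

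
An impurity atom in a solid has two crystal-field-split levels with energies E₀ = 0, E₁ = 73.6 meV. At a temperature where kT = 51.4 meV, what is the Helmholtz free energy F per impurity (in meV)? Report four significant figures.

Eᵢ/kT = 0, 1.43191.
Z = Σ e^(−Eᵢ/kT) = e^(−0) + e^(−1.43191) = 1.00000 + 0.238852 = 1.23885.
F = −kT ln Z = −51.4 × ln(1.23885) = −51.4 × 0.214184 = -11.01 meV.

-11.01 meV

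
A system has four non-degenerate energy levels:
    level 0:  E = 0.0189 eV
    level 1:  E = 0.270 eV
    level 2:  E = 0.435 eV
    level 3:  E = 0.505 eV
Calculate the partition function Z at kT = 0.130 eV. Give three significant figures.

Eᵢ/kT = 0.14538, 2.0769, 3.3462, 3.8846.
Z = Σ e^(−Eᵢ/kT) = e^(−0.14538) + e^(−2.0769) + e^(−3.3462) + e^(−3.8846) = 0.86469 + 0.12532 + 0.035218 + 0.020556 = 1.0458.

Z = 1.05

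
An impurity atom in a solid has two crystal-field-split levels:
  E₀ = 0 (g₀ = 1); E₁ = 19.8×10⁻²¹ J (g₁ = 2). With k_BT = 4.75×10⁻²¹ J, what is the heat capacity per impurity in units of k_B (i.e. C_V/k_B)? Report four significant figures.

Eᵢ/kT = 0, 4.16842.
Z = Σ gᵢe^(−Eᵢ/kT) = 1·e^(−0) + 2·e^(−4.16842) = 1.00000 + 0.0309534 = 1.03095.
⟨E⟩ = 0.594478, ⟨E²⟩ = 11.7707.
C_V/k_B = (⟨E²⟩ − ⟨E⟩²)/(kT)² = (11.7707 − 0.353404)/22.5625 = 0.5060.

0.5060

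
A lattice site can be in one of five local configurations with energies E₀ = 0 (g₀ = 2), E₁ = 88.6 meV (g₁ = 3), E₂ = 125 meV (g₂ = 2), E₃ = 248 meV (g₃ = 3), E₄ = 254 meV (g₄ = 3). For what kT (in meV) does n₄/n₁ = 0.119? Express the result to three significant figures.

n₄/n₁ = (g₄/g₁) exp[−(E₄−E₁)/kT] = 0.119.
⇒ (E₄−E₁)/kT = ln((3/3)/0.119) = ln(8.4034) = 2.1286.
kT = 165.4 meV / 2.1286 = 77.7 meV.

77.7 meV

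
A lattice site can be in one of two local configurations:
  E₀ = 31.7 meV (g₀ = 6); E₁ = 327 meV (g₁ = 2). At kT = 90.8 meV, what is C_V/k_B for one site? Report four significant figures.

0.1330

Eᵢ/kT = 0.349119, 3.60132.
Z = Σ gᵢe^(−Eᵢ/kT) = 6·e^(−0.349119) + 2·e^(−3.60132) = 4.23186 + 0.0545754 = 4.28644.
⟨E⟩ = 35.4598 meV, ⟨E²⟩ = 2353.53 meV².
C_V/k_B = (⟨E²⟩ − ⟨E⟩²)/(kT)² = (2353.53 − 1257.40)/8244.64 = 0.1330.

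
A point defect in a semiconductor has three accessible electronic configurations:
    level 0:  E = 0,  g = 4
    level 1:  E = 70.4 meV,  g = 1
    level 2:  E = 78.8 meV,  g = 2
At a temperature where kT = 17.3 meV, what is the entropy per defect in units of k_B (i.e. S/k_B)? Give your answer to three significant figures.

Eᵢ/kT = 0, 4.0694, 4.5549.
Z = Σ gᵢe^(−Eᵢ/kT) = 4·e^(−0) + 1·e^(−4.0694) + 2·e^(−4.5549) = 4.0000 + 0.017088 + 0.021031 = 4.0381.
⟨E⟩ = Σ EᵢPᵢ = 0.70831 meV.
S/k_B = ln Z + ⟨E⟩/kT = ln(4.0381) + 0.70831/17.3 = 1.3958 + 0.040943 = 1.44.

1.44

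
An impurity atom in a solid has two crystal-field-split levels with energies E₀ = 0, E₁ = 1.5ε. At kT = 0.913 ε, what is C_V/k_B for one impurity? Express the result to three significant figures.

0.367

Eᵢ/kT = 0, 1.6429.
Z = Σ e^(−Eᵢ/kT) = e^(−0) + e^(−1.6429) = 1.0000 + 0.19342 = 1.1934.
⟨E⟩ = 0.24311 ε, ⟨E²⟩ = 0.36467 ε².
C_V/k_B = (⟨E²⟩ − ⟨E⟩²)/(kT)² = (0.36467 − 0.059102)/0.83357 = 0.367.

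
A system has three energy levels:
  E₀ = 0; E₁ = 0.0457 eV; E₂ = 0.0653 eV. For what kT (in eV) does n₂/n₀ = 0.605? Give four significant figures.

n₂/n₀ = exp[−(E₂−E₀)/kT] = 0.605.
⇒ (E₂−E₀)/kT = ln(1/0.605) = ln(1.65289) = 0.502525.
kT = 0.0653 eV / 0.502525 = 0.1299 eV.

0.1299 eV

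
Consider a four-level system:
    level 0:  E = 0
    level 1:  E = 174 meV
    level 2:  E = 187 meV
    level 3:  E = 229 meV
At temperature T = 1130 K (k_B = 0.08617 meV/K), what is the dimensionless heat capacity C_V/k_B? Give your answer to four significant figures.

0.8107

k_BT = 0.08617 × 1130 K = 97.3721 meV.
Eᵢ/kT = 0, 1.78696, 1.92047, 2.35180.
Z = Σ e^(−Eᵢ/kT) = e^(−0) + e^(−1.78696) + e^(−1.92047) + e^(−2.35180) = 1.00000 + 0.167469 + 0.146538 + 0.0951977 = 1.40920.
⟨E⟩ = 55.5936 meV, ⟨E²⟩ = 10776.9 meV².
C_V/k_B = (⟨E²⟩ − ⟨E⟩²)/(kT)² = (10776.9 − 3090.65)/9481.33 = 0.8107.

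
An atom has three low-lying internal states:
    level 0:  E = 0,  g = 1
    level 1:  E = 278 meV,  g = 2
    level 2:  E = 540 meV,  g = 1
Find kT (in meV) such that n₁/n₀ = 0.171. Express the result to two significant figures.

110 meV

n₁/n₀ = (g₁/g₀) exp[−(E₁−E₀)/kT] = 0.171.
⇒ (E₁−E₀)/kT = ln((2/1)/0.171) = ln(11.70) = 2.460.
kT = 278 meV / 2.460 = 110 meV.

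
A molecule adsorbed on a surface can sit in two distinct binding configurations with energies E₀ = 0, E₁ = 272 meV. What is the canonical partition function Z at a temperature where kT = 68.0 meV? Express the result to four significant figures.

Z = 1.018

Eᵢ/kT = 0, 4.00000.
Z = Σ e^(−Eᵢ/kT) = e^(−0) + e^(−4.00000) = 1.00000 + 0.0183156 = 1.01832.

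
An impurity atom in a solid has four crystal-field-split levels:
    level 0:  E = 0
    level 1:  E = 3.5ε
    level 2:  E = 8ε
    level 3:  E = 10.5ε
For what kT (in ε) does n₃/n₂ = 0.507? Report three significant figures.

3.68 ε

n₃/n₂ = exp[−(E₃−E₂)/kT] = 0.507.
⇒ (E₃−E₂)/kT = ln(1/0.507) = ln(1.9724) = 0.67925.
kT = 2.5ε / 0.67925 = 3.68 ε.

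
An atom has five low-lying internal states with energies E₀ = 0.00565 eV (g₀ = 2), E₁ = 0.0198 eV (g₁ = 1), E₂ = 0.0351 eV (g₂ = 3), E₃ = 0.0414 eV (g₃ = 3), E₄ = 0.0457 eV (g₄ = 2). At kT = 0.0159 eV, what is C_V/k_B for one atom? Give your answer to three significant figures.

0.867

Eᵢ/kT = 0.35535, 1.2453, 2.2075, 2.6038, 2.8742.
Z = Σ gᵢe^(−Eᵢ/kT) = 2·e^(−0.35535) + 1·e^(−1.2453) + 3·e^(−2.2075) + 3·e^(−2.6038) + 2·e^(−2.8742) = 1.4019 + 0.28785 + 0.32993 + 0.22198 + 0.11292 = 2.3546.
⟨E⟩ = 0.016797 eV, ⟨E²⟩ = 0.00050131 eV².
C_V/k_B = (⟨E²⟩ − ⟨E⟩²)/(kT)² = (0.00050131 − 0.00028214)/0.00025281 = 0.867.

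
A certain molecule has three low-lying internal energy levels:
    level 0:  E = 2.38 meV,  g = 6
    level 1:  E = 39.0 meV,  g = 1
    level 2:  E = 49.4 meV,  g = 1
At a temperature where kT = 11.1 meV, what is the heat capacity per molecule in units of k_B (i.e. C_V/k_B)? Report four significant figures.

0.1084

Eᵢ/kT = 0.214414, 3.51351, 4.45045.
Z = Σ gᵢe^(−Eᵢ/kT) = 6·e^(−0.214414) + 1·e^(−3.51351) + 1·e^(−4.45045) = 4.84209 + 0.0297922 + 0.0116733 = 4.88356.
⟨E⟩ = 2.71579 meV, ⟨E²⟩ = 20.7284 meV².
C_V/k_B = (⟨E²⟩ − ⟨E⟩²)/(kT)² = (20.7284 − 7.37552)/123.210 = 0.1084.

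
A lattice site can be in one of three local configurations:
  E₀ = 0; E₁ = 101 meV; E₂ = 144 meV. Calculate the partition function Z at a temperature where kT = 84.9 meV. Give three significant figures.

Eᵢ/kT = 0, 1.1896, 1.6961.
Z = Σ e^(−Eᵢ/kT) = e^(−0) + e^(−1.1896) + e^(−1.6961) = 1.0000 + 0.30434 + 0.18340 = 1.4877.

Z = 1.49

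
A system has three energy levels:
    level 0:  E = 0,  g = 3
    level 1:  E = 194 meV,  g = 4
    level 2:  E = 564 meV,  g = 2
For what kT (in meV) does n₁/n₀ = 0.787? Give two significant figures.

370 meV

n₁/n₀ = (g₁/g₀) exp[−(E₁−E₀)/kT] = 0.787.
⇒ (E₁−E₀)/kT = ln((4/3)/0.787) = ln(1.694) = 0.5271.
kT = 194 meV / 0.5271 = 370 meV.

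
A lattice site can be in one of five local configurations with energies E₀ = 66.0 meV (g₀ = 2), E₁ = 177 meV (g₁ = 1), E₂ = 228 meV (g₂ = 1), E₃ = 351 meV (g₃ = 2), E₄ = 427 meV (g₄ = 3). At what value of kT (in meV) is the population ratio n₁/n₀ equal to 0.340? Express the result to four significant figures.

287.8 meV

n₁/n₀ = (g₁/g₀) exp[−(E₁−E₀)/kT] = 0.340.
⇒ (E₁−E₀)/kT = ln((1/2)/0.340) = ln(1.47059) = 0.385664.
kT = 111.0 meV / 0.385664 = 287.8 meV.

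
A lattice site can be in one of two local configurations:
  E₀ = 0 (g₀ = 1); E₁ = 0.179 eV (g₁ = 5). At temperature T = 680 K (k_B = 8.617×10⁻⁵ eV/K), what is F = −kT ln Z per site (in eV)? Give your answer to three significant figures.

k_BT = 8.617×10⁻⁵ × 680 K = 0.058596 eV.
Eᵢ/kT = 0, 3.0548.
Z = Σ gᵢe^(−Eᵢ/kT) = 1·e^(−0) + 5·e^(−3.0548) = 1.0000 + 0.23566 = 1.2357.
F = −kT ln Z = −0.058596 × ln(1.2357) = −0.058596 × 0.21164 = -0.0124 eV.

-0.0124 eV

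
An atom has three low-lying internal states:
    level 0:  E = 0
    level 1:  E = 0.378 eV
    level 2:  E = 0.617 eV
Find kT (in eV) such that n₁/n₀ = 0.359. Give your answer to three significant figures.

n₁/n₀ = exp[−(E₁−E₀)/kT] = 0.359.
⇒ (E₁−E₀)/kT = ln(1/0.359) = ln(2.7855) = 1.0244.
kT = 0.378 eV / 1.0244 = 0.369 eV.

0.369 eV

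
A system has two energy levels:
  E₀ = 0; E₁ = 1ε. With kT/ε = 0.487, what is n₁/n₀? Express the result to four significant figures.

n₁/n₀ = exp[−(E₁−E₀)/kT] = exp(−(1ε)/(0.487ε)) = exp(-2.05339) = 0.1283.

0.1283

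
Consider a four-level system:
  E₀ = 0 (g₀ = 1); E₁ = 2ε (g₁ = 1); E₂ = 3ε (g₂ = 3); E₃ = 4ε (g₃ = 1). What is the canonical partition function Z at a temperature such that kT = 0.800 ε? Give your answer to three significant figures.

Z = 1.16

Eᵢ/kT = 0, 2.5000, 3.7500, 5.0000.
Z = Σ gᵢe^(−Eᵢ/kT) = 1·e^(−0) + 1·e^(−2.5000) + 3·e^(−3.7500) + 1·e^(−5.0000) = 1.0000 + 0.082085 + 0.070553 + 0.0067379 = 1.1594.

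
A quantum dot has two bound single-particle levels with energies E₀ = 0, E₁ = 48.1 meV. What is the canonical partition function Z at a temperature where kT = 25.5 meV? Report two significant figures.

Z = 1.2

Eᵢ/kT = 0, 1.886.
Z = Σ e^(−Eᵢ/kT) = e^(−0) + e^(−1.886) = 1.000 + 0.1517 = 1.152.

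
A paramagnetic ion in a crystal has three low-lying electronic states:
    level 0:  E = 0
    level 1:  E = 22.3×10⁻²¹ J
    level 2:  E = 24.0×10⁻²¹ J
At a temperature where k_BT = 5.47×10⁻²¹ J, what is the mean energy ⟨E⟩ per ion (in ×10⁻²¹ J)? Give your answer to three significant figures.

0.657 ×10⁻²¹ J

Eᵢ/kT = 0, 4.0768, 4.3876.
Z = Σ e^(−Eᵢ/kT) = e^(−0) + e^(−4.0768) + e^(−4.3876) = 1.0000 + 0.016962 + 0.012431 = 1.0294.
⟨E⟩ = Σ Eᵢ e^(−Eᵢ/kT) / Z = (0·1.0000 + 22.3·0.016962 + 24.0·0.012431) / 1.0294 = 0.657 ×10⁻²¹ J.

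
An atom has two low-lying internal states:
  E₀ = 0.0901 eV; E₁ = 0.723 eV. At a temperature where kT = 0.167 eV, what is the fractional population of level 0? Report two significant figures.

Eᵢ/kT = 0.5395, 4.329.
Z = Σ e^(−Eᵢ/kT) = e^(−0.5395) + e^(−4.329) = 0.5830 + 0.01318 = 0.5962.
P₀ = e^(−E₀/kT) / Z = 0.5830/0.5962 = 0.98.

0.98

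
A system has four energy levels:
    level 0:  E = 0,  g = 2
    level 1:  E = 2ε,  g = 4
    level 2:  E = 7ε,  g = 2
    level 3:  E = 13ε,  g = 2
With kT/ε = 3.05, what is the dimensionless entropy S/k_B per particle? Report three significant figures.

Eᵢ/kT = 0, 0.65574, 2.2951, 4.2623.
Z = Σ gᵢe^(−Eᵢ/kT) = 2·e^(−0) + 4·e^(−0.65574) + 2·e^(−2.2951) + 2·e^(−4.2623) = 2.0000 + 2.0762 + 0.20150 + 0.028180 = 4.3059.
⟨E⟩ = Σ EᵢPᵢ = 1.3770 ε.
S/k_B = ln Z + ⟨E⟩/kT = ln(4.3059) + 1.3770/3.05 = 1.4600 + 0.45148 = 1.91.

1.91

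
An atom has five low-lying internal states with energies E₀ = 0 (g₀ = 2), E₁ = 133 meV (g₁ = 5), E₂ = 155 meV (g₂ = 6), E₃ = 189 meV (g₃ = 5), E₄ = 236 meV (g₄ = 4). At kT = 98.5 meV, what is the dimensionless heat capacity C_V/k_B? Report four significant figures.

Eᵢ/kT = 0, 1.35025, 1.57360, 1.91878, 2.39594.
Z = Σ gᵢe^(−Eᵢ/kT) = 2·e^(−0) + 5·e^(−1.35025) + 6·e^(−1.57360) + 5·e^(−1.91878) + 4·e^(−2.39594) = 2.00000 + 1.29588 + 1.24379 + 0.733930 + 0.364348 = 5.63795.
⟨E⟩ = 104.619 meV, ⟨E²⟩ = 17615.3 meV².
C_V/k_B = (⟨E²⟩ − ⟨E⟩²)/(kT)² = (17615.3 − 10945.1)/9702.25 = 0.6875.

0.6875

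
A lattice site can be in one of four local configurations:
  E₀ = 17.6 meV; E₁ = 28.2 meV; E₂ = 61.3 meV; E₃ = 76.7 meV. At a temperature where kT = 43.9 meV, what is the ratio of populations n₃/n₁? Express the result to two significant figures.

n₃/n₁ = exp[−(E₃−E₁)/kT] = exp(−(48.5 meV)/(43.9 meV)) = exp(-1.105) = 0.33.

0.33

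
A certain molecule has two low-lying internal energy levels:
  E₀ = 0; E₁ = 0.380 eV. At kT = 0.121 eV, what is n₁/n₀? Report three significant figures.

0.0433

n₁/n₀ = exp[−(E₁−E₀)/kT] = exp(−(0.380 eV)/(0.121 eV)) = exp(-3.1405) = 0.0433.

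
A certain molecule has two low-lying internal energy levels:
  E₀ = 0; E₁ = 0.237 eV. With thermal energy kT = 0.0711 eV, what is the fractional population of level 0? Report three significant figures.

Eᵢ/kT = 0, 3.3333.
Z = Σ e^(−Eᵢ/kT) = e^(−0) + e^(−3.3333) = 1.0000 + 0.035675 = 1.0357.
P₀ = e^(−E₀/kT) / Z = 1.0000/1.0357 = 0.966.

0.966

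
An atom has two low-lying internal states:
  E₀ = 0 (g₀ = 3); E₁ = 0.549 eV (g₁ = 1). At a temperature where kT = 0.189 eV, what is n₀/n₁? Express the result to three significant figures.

54.8

n₀/n₁ = (g₀/g₁) exp[−(E₀−E₁)/kT] = (3/1) × exp(−(-0.549 eV)/(0.189 eV)) = (3/1) × exp(2.9048) = 54.8.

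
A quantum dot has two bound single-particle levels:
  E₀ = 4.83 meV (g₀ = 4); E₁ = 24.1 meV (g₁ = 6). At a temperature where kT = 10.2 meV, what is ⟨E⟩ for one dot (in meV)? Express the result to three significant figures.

8.39 meV

Eᵢ/kT = 0.47353, 2.3627.
Z = Σ gᵢe^(−Eᵢ/kT) = 4·e^(−0.47353) + 6·e^(−2.3627) = 2.4912 + 0.56499 = 3.0562.
⟨E⟩ = Σ Eᵢ gᵢe^(−Eᵢ/kT) / Z = (4.83·2.4912 + 24.1·0.56499) / 3.0562 = 8.39 meV.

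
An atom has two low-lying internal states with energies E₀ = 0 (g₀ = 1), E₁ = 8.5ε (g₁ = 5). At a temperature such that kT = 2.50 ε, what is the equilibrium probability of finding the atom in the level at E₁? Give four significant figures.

Eᵢ/kT = 0, 3.40000.
Z = Σ gᵢe^(−Eᵢ/kT) = 1·e^(−0) + 5·e^(−3.40000) = 1.00000 + 0.166866 = 1.16687.
P₁ = g₁ e^(−E₁/kT) / Z = 0.166866/1.16687 = 0.1430.

0.1430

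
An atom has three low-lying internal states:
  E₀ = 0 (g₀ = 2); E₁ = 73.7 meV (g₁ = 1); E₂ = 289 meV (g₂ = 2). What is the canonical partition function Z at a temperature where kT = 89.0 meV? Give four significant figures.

Eᵢ/kT = 0, 0.828090, 3.24719.
Z = Σ gᵢe^(−Eᵢ/kT) = 2·e^(−0) + 1·e^(−0.828090) + 2·e^(−3.24719) = 2.00000 + 0.436883 + 0.0777666 = 2.51465.

Z = 2.515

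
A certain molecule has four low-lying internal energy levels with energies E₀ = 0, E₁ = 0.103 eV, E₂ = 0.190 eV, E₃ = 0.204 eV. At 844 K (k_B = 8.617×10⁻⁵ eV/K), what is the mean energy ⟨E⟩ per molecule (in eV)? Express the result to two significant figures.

0.037 eV

k_BT = 8.617×10⁻⁵ × 844 K = 0.07273 eV.
Eᵢ/kT = 0, 1.416, 2.612, 2.805.
Z = Σ e^(−Eᵢ/kT) = e^(−0) + e^(−1.416) + e^(−2.612) + e^(−2.805) = 1.000 + 0.2427 + 0.07339 + 0.06051 = 1.377.
⟨E⟩ = Σ Eᵢ e^(−Eᵢ/kT) / Z = (0·1.000 + 0.103·0.2427 + 0.190·0.07339 + 0.204·0.06051) / 1.377 = 0.037 eV.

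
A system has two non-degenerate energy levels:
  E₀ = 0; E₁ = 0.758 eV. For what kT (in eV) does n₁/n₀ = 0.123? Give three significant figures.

0.362 eV

n₁/n₀ = exp[−(E₁−E₀)/kT] = 0.123.
⇒ (E₁−E₀)/kT = ln(1/0.123) = ln(8.1301) = 2.0956.
kT = 0.758 eV / 2.0956 = 0.362 eV.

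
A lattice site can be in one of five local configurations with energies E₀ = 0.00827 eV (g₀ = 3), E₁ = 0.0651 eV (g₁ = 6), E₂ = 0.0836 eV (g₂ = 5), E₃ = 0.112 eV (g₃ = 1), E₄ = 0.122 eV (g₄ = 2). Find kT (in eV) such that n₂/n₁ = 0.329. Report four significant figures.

0.01991 eV

n₂/n₁ = (g₂/g₁) exp[−(E₂−E₁)/kT] = 0.329.
⇒ (E₂−E₁)/kT = ln((5/6)/0.329) = ln(2.53293) = 0.929377.
kT = 0.0185 eV / 0.929377 = 0.01991 eV.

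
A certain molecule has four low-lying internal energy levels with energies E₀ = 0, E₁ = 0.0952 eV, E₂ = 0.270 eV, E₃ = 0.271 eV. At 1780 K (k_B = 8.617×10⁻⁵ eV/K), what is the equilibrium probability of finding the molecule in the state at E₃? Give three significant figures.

k_BT = 8.617×10⁻⁵ × 1780 K = 0.15338 eV.
Eᵢ/kT = 0, 0.62068, 1.7603, 1.7669.
Z = Σ e^(−Eᵢ/kT) = e^(−0) + e^(−0.62068) + e^(−1.7603) + e^(−1.7669) = 1.0000 + 0.53758 + 0.17199 + 0.17086 = 1.8804.
P₃ = e^(−E₃/kT) / Z = 0.17086/1.8804 = 0.0909.

0.0909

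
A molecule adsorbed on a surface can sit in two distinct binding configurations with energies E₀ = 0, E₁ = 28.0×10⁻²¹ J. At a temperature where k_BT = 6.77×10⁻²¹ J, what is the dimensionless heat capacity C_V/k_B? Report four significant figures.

0.2650

Eᵢ/kT = 0, 4.13589.
Z = Σ e^(−Eᵢ/kT) = e^(−0) + e^(−4.13589) = 1.00000 + 0.0159884 = 1.01599.
⟨E⟩ = 0.440630, ⟨E²⟩ = 12.3376.
C_V/k_B = (⟨E²⟩ − ⟨E⟩²)/(kT)² = (12.3376 − 0.194155)/45.8329 = 0.2650.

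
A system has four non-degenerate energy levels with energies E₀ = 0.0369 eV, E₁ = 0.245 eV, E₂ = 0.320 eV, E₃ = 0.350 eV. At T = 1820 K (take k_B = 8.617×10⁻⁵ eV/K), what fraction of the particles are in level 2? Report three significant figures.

0.105

k_BT = 8.617×10⁻⁵ × 1820 K = 0.15683 eV.
Eᵢ/kT = 0.23529, 1.5622, 2.0404, 2.2317.
Z = Σ e^(−Eᵢ/kT) = e^(−0.23529) + e^(−1.5622) + e^(−2.0404) + e^(−2.2317) = 0.79034 + 0.20967 + 0.12998 + 0.10735 = 1.2373.
P₂ = e^(−E₂/kT) / Z = 0.12998/1.2373 = 0.105.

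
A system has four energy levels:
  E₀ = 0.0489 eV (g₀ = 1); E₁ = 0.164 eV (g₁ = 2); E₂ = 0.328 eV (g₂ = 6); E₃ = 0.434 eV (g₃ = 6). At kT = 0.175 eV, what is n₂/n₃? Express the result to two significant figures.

n₂/n₃ = (g₂/g₃) exp[−(E₂−E₃)/kT] = (6/6) × exp(−(-0.106 eV)/(0.175 eV)) = (6/6) × exp(0.6057) = 1.8.

1.8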